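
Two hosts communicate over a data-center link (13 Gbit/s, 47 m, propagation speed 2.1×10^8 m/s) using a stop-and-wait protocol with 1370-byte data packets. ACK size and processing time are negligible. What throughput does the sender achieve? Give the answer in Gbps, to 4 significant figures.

t_tx = L/R = 10960/13000000000 = 8.43077e-07 s.
t_prop = 47/210000000 = 2.2381e-07 s; RTT = 4.47619e-07 s.
Cycle = t_tx + RTT = 1.2907e-06 s.
Throughput = L / cycle = 10960 / 1.2907e-06 = 8.492 Gbps.

8.492 Gbps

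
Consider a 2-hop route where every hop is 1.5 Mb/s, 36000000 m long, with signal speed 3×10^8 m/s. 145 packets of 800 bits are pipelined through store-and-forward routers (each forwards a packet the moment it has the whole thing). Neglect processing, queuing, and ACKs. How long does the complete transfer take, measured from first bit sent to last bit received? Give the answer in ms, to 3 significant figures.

318 ms

Per-hop transmission t_tx = L/R = 800/1500000 = 0.533333 ms.
Per-hop propagation t_prop = 36000000/300000000 = 120 ms.
Pipeline fill: first packet needs 2·t_tx to clear all hops; remaining 144 packets each add one t_tx.
Total = (2+145-1)·t_tx + 2·t_prop = 146·0.533333 + 2·120 = 318 ms.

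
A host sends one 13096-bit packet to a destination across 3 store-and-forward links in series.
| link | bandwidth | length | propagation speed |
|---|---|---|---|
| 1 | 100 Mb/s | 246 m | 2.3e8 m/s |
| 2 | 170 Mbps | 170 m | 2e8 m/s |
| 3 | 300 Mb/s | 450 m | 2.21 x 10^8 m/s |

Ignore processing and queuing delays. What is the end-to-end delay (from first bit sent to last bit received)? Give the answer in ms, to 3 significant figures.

Transmission delays (L/R per hop): 0.13096, 0.0770353, 0.0436533 ms; sum = 0.251649 ms.
Propagation delays (d/s per hop): 0.00106957, 0.00085, 0.0020362 ms; sum = 0.00395576 ms.
End-to-end = 0.256 ms.

0.256 ms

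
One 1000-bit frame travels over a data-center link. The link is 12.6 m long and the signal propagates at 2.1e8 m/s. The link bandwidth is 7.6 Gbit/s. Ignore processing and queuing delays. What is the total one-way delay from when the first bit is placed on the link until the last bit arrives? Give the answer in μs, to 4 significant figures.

Transmission delay = L/R = 1000 / 7600000000 = 0.131579 μs.
Propagation delay = d/s = 12.6 m / 210000000 m/s = 0.06 μs.
Total = 0.1916 μs.

0.1916 μs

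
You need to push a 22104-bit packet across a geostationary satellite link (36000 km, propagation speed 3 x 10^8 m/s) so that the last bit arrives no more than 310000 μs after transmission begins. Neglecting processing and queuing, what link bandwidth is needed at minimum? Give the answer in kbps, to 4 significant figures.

Propagation delay = 36000000 / 300000000 = 120000 μs.
Transmission budget = 310000 − 120000 = 190000 μs.
R ≥ L / t_tx = 22104 bits / 0.19 s = 116.3 kbps.

116.3 kbps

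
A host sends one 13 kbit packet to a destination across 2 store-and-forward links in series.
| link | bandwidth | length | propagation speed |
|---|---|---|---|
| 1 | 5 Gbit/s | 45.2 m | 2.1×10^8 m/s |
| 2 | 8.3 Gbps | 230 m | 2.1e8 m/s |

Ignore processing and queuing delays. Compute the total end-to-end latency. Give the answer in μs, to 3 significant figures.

L = 13000 bits.
Transmission delays (L/R per hop): 2.6, 1.56627 μs; sum = 4.16627 μs.
Propagation delays (d/s per hop): 0.215238, 1.09524 μs; sum = 1.31048 μs.
End-to-end = 5.48 μs.

5.48 μs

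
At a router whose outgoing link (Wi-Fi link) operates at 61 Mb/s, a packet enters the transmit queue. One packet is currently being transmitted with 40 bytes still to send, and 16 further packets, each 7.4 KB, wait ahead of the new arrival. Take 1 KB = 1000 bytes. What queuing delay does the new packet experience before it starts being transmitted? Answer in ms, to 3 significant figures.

15.5 ms

Each queued packet: L/R = 59200/61000000 = 0.970492 ms.
16 queued → 15.5279 ms.
Plus remaining 320 bits of current packet: 0.0052459 ms.
Queuing delay = 15.5 ms.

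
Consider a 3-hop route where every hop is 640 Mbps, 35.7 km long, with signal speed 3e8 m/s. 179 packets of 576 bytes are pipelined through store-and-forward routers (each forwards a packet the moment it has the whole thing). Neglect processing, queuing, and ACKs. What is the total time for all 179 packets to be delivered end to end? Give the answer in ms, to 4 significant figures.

1.660 ms

Per-hop transmission t_tx = L/R = 4608/640000000 = 0.0072 ms.
Per-hop propagation t_prop = 35700/300000000 = 0.119 ms.
Pipeline fill: first packet needs 3·t_tx to clear all hops; remaining 178 packets each add one t_tx.
Total = (3+179-1)·t_tx + 3·t_prop = 181·0.0072 + 3·0.119 = 1.660 ms.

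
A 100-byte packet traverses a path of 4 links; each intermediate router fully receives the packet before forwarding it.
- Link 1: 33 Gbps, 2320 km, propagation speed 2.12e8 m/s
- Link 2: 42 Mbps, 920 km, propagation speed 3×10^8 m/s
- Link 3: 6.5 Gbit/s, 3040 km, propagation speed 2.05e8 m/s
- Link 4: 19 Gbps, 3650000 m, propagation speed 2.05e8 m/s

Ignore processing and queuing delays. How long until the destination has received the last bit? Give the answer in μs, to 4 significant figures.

L = 100 × 8 = 800 bits.
Transmission delays (L/R per hop): 0.0242424, 19.0476, 0.123077, 0.0421053 μs; sum = 19.237 μs.
Propagation delays (d/s per hop): 10943.4, 3066.67, 14829.3, 17804.9 μs; sum = 46644.2 μs.
End-to-end = 46660 μs.

46660 μs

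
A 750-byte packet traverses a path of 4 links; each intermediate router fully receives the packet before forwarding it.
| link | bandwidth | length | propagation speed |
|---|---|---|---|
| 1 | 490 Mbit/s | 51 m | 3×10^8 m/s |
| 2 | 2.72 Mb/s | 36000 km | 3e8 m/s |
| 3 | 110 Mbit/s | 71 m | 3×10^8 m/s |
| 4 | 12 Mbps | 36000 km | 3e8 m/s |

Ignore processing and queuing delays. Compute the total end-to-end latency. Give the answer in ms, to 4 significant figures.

L = 750 × 8 = 6000 bits.
Transmission delays (L/R per hop): 0.0122449, 2.20588, 0.0545455, 0.5 ms; sum = 2.77267 ms.
Propagation delays (d/s per hop): 0.00017, 120, 0.000236667, 120 ms; sum = 240 ms.
End-to-end = 242.8 ms.

242.8 ms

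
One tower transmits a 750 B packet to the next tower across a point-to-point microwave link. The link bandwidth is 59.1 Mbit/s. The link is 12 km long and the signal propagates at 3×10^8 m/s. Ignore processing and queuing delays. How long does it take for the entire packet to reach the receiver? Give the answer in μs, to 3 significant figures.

L = 750 × 8 = 6000 bits.
Transmission delay = L/R = 6000 / 59100000 = 101.523 μs.
Propagation delay = d/s = 12000 m / 300000000 m/s = 40 μs.
Total = 142 μs.

142 μs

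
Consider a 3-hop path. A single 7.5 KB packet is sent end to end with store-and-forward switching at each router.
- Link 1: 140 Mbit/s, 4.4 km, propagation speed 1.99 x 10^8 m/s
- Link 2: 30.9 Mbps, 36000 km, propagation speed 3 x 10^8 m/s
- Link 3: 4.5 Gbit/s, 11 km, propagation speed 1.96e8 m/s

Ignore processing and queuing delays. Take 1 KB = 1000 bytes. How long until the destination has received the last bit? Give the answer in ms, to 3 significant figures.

L = 60000 bits.
Transmission delays (L/R per hop): 0.428571, 1.94175, 0.0133333 ms; sum = 2.38365 ms.
Propagation delays (d/s per hop): 0.0221106, 120, 0.0561224 ms; sum = 120.078 ms.
End-to-end = 122 ms.

122 ms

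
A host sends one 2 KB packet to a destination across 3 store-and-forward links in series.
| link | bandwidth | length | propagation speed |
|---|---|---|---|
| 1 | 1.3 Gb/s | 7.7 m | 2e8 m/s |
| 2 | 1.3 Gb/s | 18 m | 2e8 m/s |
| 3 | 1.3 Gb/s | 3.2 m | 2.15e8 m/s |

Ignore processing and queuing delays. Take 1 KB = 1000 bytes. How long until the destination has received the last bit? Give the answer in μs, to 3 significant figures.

37.1 μs

L = 16000 bits.
Transmission delay per hop = L/R = 16000/1300000000 = 12.3077 μs; 3 hops → 36.9231 μs.
Propagation delays (d/s per hop): 0.0385, 0.09, 0.0148837 μs; sum = 0.143384 μs.
End-to-end = 37.1 μs.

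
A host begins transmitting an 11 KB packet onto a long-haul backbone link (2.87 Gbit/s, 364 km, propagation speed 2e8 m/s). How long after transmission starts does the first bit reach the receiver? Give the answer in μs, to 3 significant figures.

1820 μs

First bit experiences only propagation delay: d/s = 364000/200000000 = 1820 μs.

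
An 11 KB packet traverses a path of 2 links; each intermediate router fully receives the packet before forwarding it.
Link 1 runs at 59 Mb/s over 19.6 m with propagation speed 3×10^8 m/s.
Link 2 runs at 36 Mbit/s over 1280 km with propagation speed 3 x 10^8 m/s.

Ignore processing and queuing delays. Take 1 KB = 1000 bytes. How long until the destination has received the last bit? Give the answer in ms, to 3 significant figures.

8.20 ms

L = 88000 bits.
Transmission delays (L/R per hop): 1.49153, 2.44444 ms; sum = 3.93597 ms.
Propagation delays (d/s per hop): 6.53333e-05, 4.26667 ms; sum = 4.26673 ms.
End-to-end = 8.20 ms.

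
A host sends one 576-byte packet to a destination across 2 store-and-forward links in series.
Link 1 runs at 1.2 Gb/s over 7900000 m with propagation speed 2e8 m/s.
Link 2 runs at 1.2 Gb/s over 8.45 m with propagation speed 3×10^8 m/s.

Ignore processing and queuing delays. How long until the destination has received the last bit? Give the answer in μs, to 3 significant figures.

L = 576 × 8 = 4608 bits.
Transmission delay per hop = L/R = 4608/1200000000 = 3.84 μs; 2 hops → 7.68 μs.
Propagation delays (d/s per hop): 39500, 0.0281667 μs; sum = 39500 μs.
End-to-end = 39500 μs.

39500 μs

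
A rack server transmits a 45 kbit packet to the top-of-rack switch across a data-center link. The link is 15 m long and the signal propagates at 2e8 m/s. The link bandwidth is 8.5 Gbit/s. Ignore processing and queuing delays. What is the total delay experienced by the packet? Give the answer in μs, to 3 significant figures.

L = 45000 bits.
Transmission delay = L/R = 45000 / 8500000000 = 5.29412 μs.
Propagation delay = d/s = 15 m / 200000000 m/s = 0.075 μs.
Total = 5.37 μs.

5.37 μs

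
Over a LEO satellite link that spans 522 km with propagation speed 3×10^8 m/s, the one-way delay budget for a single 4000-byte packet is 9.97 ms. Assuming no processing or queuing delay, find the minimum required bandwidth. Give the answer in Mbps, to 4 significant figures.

3.888 Mbps

L = 32000 bits.
Propagation delay = 522000 / 300000000 = 1.74 ms.
Transmission budget = 9.97 − 1.74 = 8.23 ms.
R ≥ L / t_tx = 32000 bits / 0.00823 s = 3.888 Mbps.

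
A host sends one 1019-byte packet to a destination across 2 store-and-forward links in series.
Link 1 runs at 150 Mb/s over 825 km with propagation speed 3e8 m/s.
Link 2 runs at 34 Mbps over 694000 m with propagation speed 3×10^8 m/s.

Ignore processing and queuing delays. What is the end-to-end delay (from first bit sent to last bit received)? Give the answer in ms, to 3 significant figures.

5.36 ms

L = 1019 × 8 = 8152 bits.
Transmission delays (L/R per hop): 0.0543467, 0.239765 ms; sum = 0.294111 ms.
Propagation delays (d/s per hop): 2.75, 2.31333 ms; sum = 5.06333 ms.
End-to-end = 5.36 ms.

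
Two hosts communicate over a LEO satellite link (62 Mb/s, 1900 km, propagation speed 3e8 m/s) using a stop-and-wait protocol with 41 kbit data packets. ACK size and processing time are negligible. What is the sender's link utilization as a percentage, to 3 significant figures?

4.96 %

t_tx = L/R = 41000/62000000 = 0.00066129 s.
t_prop = 1900000/300000000 = 0.00633333 s; RTT = 0.0126667 s.
Cycle = t_tx + RTT = 0.013328 s.
Utilization = t_tx / cycle = 0.00066129/0.013328 = 4.96 %.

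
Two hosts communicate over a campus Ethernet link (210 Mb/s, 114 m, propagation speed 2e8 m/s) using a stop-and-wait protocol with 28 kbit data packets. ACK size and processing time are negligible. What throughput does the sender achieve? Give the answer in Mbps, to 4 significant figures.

208.2 Mbps

t_tx = L/R = 28000/210000000 = 0.000133333 s.
t_prop = 114/200000000 = 5.7e-07 s; RTT = 1.14e-06 s.
Cycle = t_tx + RTT = 0.000134473 s.
Throughput = L / cycle = 28000 / 0.000134473 = 208.2 Mbps.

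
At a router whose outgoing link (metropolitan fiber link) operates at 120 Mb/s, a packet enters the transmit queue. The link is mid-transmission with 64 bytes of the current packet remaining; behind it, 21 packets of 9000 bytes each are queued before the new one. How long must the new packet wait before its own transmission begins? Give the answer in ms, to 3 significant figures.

12.6 ms

Each queued packet: L/R = 72000/120000000 = 0.6 ms.
21 queued → 12.6 ms.
Plus remaining 512 bits of current packet: 0.00426667 ms.
Queuing delay = 12.6 ms.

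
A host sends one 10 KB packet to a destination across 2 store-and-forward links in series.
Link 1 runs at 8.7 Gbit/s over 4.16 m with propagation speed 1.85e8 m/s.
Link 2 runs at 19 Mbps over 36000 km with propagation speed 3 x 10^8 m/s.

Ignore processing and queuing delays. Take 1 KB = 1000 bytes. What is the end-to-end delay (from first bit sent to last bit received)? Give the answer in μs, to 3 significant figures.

L = 80000 bits.
Transmission delays (L/R per hop): 9.1954, 4210.53 μs; sum = 4219.72 μs.
Propagation delays (d/s per hop): 0.0224865, 120000 μs; sum = 120000 μs.
End-to-end = 124000 μs.

124000 μs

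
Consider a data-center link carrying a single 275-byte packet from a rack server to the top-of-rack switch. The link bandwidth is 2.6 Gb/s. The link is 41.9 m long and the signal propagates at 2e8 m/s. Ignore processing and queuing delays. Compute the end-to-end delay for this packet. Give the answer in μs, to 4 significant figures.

1.056 μs

L = 275 × 8 = 2200 bits.
Transmission delay = L/R = 2200 / 2600000000 = 0.846154 μs.
Propagation delay = d/s = 41.9 m / 200000000 m/s = 0.2095 μs.
Total = 1.056 μs.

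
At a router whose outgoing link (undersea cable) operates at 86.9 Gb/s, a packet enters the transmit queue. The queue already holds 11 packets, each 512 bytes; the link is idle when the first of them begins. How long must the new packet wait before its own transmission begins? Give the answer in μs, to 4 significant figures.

Each queued packet: L/R = 4096/86900000000 = 0.0471346 μs.
11 queued → 0.518481 μs.
Queuing delay = 0.5185 μs.

0.5185 μs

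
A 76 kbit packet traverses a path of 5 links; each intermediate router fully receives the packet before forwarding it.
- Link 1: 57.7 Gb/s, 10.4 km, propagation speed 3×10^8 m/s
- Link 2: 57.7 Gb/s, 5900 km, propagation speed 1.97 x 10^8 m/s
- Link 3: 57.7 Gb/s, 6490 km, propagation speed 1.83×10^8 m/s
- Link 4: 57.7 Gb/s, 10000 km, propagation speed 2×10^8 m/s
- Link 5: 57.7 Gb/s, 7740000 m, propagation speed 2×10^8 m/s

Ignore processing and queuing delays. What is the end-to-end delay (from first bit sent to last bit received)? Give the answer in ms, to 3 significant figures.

154 ms

L = 76000 bits.
Transmission delay per hop = L/R = 76000/57700000000 = 0.00131716 ms; 5 hops → 0.00658579 ms.
Propagation delays (d/s per hop): 0.0346667, 29.9492, 35.4645, 50, 38.7 ms; sum = 154.148 ms.
End-to-end = 154 ms.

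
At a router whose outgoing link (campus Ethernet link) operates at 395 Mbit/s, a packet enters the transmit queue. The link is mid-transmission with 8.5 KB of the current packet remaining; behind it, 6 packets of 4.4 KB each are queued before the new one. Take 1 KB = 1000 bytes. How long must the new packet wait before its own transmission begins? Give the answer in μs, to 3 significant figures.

Each queued packet: L/R = 35200/395000000 = 89.1139 μs.
6 queued → 534.684 μs.
Plus remaining 68000 bits of current packet: 172.152 μs.
Queuing delay = 707 μs.

707 μs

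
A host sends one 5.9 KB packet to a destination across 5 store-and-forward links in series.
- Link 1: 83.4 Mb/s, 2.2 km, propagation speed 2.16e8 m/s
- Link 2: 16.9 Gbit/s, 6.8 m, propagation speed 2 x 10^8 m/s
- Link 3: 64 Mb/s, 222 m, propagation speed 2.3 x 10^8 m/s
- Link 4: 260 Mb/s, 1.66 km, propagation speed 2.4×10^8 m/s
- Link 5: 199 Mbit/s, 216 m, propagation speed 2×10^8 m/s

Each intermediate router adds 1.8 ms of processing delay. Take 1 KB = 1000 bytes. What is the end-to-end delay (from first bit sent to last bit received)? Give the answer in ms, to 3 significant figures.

L = 47200 bits.
Transmission delays (L/R per hop): 0.565947, 0.0027929, 0.7375, 0.181538, 0.237186 ms; sum = 1.72496 ms.
Propagation delays (d/s per hop): 0.0101852, 3.4e-05, 0.000965217, 0.00691667, 0.00108 ms; sum = 0.0191811 ms.
Processing at 4 router(s): 4 × 1.8 ms = 7.2 ms.
End-to-end = 8.94 ms.

8.94 ms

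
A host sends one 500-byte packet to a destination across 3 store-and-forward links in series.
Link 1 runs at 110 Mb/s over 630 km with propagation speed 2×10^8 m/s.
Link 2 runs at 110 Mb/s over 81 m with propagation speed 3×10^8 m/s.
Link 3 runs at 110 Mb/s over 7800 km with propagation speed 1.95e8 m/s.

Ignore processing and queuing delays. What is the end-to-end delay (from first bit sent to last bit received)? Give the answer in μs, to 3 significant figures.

L = 500 × 8 = 4000 bits.
Transmission delay per hop = L/R = 4000/110000000 = 36.3636 μs; 3 hops → 109.091 μs.
Propagation delays (d/s per hop): 3150, 0.27, 40000 μs; sum = 43150.3 μs.
End-to-end = 43300 μs.

43300 μs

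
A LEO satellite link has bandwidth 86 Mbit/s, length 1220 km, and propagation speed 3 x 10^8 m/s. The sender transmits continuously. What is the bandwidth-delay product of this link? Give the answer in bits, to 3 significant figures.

350000 bits

Propagation delay = 1220000 / 300000000 = 0.00406667 s.
BDP = R × t_prop = 86000000 × 0.00406667 = 349733 bits.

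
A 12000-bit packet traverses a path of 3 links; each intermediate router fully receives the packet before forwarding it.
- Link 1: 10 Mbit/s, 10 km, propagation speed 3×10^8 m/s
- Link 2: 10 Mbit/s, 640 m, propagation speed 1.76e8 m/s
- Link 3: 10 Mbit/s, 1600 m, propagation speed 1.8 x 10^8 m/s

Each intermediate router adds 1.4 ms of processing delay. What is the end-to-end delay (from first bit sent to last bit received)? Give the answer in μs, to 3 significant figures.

6450 μs

Transmission delay per hop = L/R = 12000/10000000 = 1200 μs; 3 hops → 3600 μs.
Propagation delays (d/s per hop): 33.3333, 3.63636, 8.88889 μs; sum = 45.8586 μs.
Processing at 2 router(s): 2 × 1.4 ms = 2800 μs.
End-to-end = 6450 μs.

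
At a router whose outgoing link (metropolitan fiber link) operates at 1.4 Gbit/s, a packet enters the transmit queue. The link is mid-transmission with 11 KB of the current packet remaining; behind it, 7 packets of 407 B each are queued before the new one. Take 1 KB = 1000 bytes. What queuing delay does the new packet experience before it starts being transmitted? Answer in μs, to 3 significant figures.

79.1 μs

Each queued packet: L/R = 3256/1400000000 = 2.32571 μs.
7 queued → 16.28 μs.
Plus remaining 88000 bits of current packet: 62.8571 μs.
Queuing delay = 79.1 μs.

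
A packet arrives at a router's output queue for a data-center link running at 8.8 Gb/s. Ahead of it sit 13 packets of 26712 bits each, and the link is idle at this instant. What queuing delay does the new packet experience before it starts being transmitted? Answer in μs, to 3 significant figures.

Each queued packet: L/R = 26712/8800000000 = 3.03545 μs.
13 queued → 39.4609 μs.
Queuing delay = 39.5 μs.

39.5 μs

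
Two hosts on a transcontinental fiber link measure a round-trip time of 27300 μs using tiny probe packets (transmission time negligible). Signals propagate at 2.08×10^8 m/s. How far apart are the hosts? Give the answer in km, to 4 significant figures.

One-way propagation = RTT/2 = 13650 μs.
d = s × t = 208000000 × 0.01365 = 2839 km.

2839 km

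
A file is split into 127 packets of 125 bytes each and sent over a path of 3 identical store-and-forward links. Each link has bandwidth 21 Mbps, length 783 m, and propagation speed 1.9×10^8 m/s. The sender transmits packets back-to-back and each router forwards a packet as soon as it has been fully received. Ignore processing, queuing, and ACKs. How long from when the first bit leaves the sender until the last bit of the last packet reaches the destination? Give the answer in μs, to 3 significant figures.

Per-hop transmission t_tx = L/R = 1000/21000000 = 47.619 μs.
Per-hop propagation t_prop = 783/190000000 = 4.12105 μs.
Pipeline fill: first packet needs 3·t_tx to clear all hops; remaining 126 packets each add one t_tx.
Total = (3+127-1)·t_tx + 3·t_prop = 129·47.619 + 3·4.12105 = 6160 μs.

6160 μs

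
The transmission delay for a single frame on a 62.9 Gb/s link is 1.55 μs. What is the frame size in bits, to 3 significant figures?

97500 bits

L = R × t_tx = 62900000000 b/s × 1.55e-06 s = 97495 bits.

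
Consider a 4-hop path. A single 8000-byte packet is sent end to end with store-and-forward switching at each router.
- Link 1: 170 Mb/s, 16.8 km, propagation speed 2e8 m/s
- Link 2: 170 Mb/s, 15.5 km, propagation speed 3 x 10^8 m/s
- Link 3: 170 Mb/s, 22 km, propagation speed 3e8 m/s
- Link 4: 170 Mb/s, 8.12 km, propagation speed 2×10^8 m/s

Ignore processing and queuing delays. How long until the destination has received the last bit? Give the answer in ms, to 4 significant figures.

L = 8000 × 8 = 64000 bits.
Transmission delay per hop = L/R = 64000/170000000 = 0.376471 ms; 4 hops → 1.50588 ms.
Propagation delays (d/s per hop): 0.084, 0.0516667, 0.0733333, 0.0406 ms; sum = 0.2496 ms.
End-to-end = 1.755 ms.

1.755 ms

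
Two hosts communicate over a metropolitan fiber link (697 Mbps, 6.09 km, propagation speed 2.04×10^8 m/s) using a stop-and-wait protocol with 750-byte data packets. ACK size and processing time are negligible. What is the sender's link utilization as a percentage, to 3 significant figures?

t_tx = L/R = 6000/697000000 = 8.60832e-06 s.
t_prop = 6090/204000000 = 2.98529e-05 s; RTT = 5.97059e-05 s.
Cycle = t_tx + RTT = 6.83142e-05 s.
Utilization = t_tx / cycle = 8.60832e-06/6.83142e-05 = 12.6 %.

12.6 %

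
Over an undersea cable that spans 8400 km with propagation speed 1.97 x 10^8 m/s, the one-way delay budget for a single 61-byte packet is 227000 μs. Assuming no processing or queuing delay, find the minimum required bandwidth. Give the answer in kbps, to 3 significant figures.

L = 488 bits.
Propagation delay = 8400000 / 197000000 = 42639.6 μs.
Transmission budget = 227000 − 42639.6 = 184360 μs.
R ≥ L / t_tx = 488 bits / 0.18436 s = 2.65 kbps.

2.65 kbps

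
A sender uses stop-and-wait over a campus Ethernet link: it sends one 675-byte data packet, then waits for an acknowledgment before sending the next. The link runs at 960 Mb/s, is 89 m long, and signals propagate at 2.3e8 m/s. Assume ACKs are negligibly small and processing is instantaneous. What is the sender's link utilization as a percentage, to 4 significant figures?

87.91 %

t_tx = L/R = 5400/960000000 = 5.625e-06 s.
t_prop = 89/2.3e+08 = 3.86957e-07 s; RTT = 7.73913e-07 s.
Cycle = t_tx + RTT = 6.39891e-06 s.
Utilization = t_tx / cycle = 5.625e-06/6.39891e-06 = 87.91 %.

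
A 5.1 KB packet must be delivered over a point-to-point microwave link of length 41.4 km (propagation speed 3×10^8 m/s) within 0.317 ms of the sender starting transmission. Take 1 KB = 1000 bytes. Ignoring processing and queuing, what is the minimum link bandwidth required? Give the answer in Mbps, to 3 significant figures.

L = 40800 bits.
Propagation delay = 41400 / 300000000 = 0.138 ms.
Transmission budget = 0.317 − 0.138 = 0.179 ms.
R ≥ L / t_tx = 40800 bits / 0.000179 s = 228 Mbps.

228 Mbps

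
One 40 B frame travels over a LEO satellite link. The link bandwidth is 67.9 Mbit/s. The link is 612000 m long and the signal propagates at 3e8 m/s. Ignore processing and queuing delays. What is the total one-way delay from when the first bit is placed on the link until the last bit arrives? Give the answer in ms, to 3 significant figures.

2.04 ms

L = 40 × 8 = 320 bits.
Transmission delay = L/R = 320 / 67900000 = 0.00471281 ms.
Propagation delay = d/s = 612000 m / 300000000 m/s = 2.04 ms.
Total = 2.04 ms.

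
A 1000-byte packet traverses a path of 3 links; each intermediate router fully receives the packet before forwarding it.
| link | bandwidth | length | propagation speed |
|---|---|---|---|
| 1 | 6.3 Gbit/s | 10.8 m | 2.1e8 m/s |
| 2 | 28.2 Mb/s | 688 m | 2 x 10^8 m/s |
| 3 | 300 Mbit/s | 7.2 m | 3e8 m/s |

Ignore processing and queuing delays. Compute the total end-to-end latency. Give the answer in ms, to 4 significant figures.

L = 1000 × 8 = 8000 bits.
Transmission delays (L/R per hop): 0.00126984, 0.283688, 0.0266667 ms; sum = 0.311624 ms.
Propagation delays (d/s per hop): 5.14286e-05, 0.00344, 2.4e-05 ms; sum = 0.00351543 ms.
End-to-end = 0.3151 ms.

0.3151 ms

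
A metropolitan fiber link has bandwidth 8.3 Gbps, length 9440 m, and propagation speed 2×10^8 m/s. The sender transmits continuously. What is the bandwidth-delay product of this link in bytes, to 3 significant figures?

49000 bytes

Propagation delay = 9440 / 200000000 = 4.72e-05 s.
BDP = R × t_prop = 8.3e+09 × 4.72e-05 = 391760 bits.
In bytes: 391760/8 = 49000 bytes.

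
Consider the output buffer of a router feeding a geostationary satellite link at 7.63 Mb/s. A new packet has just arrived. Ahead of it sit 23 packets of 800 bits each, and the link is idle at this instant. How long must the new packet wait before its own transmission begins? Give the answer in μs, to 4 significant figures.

Each queued packet: L/R = 800/7630000 = 104.849 μs.
23 queued → 2411.53 μs.
Queuing delay = 2412 μs.

2412 μs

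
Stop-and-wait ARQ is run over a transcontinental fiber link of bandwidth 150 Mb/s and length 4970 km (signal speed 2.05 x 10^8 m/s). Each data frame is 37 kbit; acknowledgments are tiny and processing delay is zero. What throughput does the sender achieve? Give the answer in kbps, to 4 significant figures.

t_tx = L/R = 37000/150000000 = 0.000246667 s.
t_prop = 4970000/2.05e+08 = 0.0242439 s; RTT = 0.0484878 s.
Cycle = t_tx + RTT = 0.0487345 s.
Throughput = L / cycle = 37000 / 0.0487345 = 759.2 kbps.

759.2 kbps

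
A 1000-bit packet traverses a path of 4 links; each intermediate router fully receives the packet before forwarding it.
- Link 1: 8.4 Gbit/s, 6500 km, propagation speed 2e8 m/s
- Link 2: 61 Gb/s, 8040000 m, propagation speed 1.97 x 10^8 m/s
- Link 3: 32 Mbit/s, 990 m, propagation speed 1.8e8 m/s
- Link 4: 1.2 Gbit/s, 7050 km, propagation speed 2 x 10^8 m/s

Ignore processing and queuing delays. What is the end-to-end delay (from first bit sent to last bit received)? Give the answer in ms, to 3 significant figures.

109 ms

Transmission delays (L/R per hop): 0.000119048, 1.63934e-05, 0.03125, 0.000833333 ms; sum = 0.0322188 ms.
Propagation delays (d/s per hop): 32.5, 40.8122, 0.0055, 35.25 ms; sum = 108.568 ms.
End-to-end = 109 ms.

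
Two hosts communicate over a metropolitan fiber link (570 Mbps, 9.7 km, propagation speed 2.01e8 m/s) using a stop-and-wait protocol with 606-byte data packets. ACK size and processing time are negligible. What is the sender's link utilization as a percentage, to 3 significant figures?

t_tx = L/R = 4848/570000000 = 8.50526e-06 s.
t_prop = 9700/2.01e+08 = 4.82587e-05 s; RTT = 9.65174e-05 s.
Cycle = t_tx + RTT = 0.000105023 s.
Utilization = t_tx / cycle = 8.50526e-06/0.000105023 = 8.10 %.

8.10 %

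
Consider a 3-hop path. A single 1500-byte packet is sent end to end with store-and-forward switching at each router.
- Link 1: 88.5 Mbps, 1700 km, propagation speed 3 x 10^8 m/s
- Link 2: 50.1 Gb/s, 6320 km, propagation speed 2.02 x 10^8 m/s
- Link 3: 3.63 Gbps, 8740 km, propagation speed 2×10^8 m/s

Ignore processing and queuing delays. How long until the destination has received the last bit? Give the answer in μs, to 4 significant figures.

80790 μs

L = 1500 × 8 = 12000 bits.
Transmission delays (L/R per hop): 135.593, 0.239521, 3.30579 μs; sum = 139.139 μs.
Propagation delays (d/s per hop): 5666.67, 31287.1, 43700 μs; sum = 80653.8 μs.
End-to-end = 80790 μs.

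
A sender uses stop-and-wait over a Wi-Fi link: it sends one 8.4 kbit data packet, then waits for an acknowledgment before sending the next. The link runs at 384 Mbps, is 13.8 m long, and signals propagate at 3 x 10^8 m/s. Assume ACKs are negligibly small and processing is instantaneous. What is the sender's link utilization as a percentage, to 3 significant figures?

99.6 %

t_tx = L/R = 8400/384000000 = 2.1875e-05 s.
t_prop = 13.8/300000000 = 4.6e-08 s; RTT = 9.2e-08 s.
Cycle = t_tx + RTT = 2.1967e-05 s.
Utilization = t_tx / cycle = 2.1875e-05/2.1967e-05 = 99.6 %.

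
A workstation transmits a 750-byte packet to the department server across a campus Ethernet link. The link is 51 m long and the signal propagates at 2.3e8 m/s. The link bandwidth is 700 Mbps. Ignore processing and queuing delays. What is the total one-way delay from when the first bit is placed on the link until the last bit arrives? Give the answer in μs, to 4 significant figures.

L = 750 × 8 = 6000 bits.
Transmission delay = L/R = 6000 / 700000000 = 8.57143 μs.
Propagation delay = d/s = 51 m / 2.3e+08 m/s = 0.221739 μs.
Total = 8.793 μs.

8.793 μs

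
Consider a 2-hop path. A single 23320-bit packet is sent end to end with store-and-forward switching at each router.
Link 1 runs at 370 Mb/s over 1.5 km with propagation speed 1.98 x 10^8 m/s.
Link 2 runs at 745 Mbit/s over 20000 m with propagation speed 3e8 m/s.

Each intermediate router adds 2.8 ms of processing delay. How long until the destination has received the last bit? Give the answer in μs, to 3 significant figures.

Transmission delays (L/R per hop): 63.027, 31.302 μs; sum = 94.329 μs.
Propagation delays (d/s per hop): 7.57576, 66.6667 μs; sum = 74.2424 μs.
Processing at 1 router(s): 1 × 2.8 ms = 2800 μs.
End-to-end = 2970 μs.

2970 μs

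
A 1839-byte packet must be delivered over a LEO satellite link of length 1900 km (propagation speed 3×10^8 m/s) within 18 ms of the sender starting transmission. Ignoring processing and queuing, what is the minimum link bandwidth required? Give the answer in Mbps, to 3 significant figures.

L = 14712 bits.
Propagation delay = 1900000 / 300000000 = 6.33333 ms.
Transmission budget = 18 − 6.33333 = 11.6667 ms.
R ≥ L / t_tx = 14712 bits / 0.0116667 s = 1.26 Mbps.

1.26 Mbps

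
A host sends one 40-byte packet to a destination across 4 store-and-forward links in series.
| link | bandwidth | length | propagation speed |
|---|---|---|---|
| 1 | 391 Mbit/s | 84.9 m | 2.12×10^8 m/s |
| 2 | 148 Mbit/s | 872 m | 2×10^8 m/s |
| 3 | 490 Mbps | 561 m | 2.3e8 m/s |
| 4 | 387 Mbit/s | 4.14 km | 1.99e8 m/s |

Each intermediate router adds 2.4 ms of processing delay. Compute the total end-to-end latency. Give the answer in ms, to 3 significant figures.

7.23 ms

L = 40 × 8 = 320 bits.
Transmission delays (L/R per hop): 0.000818414, 0.00216216, 0.000653061, 0.000826873 ms; sum = 0.00446051 ms.
Propagation delays (d/s per hop): 0.000400472, 0.00436, 0.00243913, 0.020804 ms; sum = 0.0280036 ms.
Processing at 3 router(s): 3 × 2.4 ms = 7.2 ms.
End-to-end = 7.23 ms.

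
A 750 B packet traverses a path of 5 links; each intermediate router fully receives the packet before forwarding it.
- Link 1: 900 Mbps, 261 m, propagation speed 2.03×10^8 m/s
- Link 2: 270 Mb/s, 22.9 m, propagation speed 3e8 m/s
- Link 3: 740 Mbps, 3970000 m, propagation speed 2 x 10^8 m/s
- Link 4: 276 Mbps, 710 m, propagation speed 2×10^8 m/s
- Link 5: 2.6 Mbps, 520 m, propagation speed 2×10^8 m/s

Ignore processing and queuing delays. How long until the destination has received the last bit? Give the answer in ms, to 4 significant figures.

22.22 ms

L = 750 × 8 = 6000 bits.
Transmission delays (L/R per hop): 0.00666667, 0.0222222, 0.00810811, 0.0217391, 2.30769 ms; sum = 2.36643 ms.
Propagation delays (d/s per hop): 0.00128571, 7.63333e-05, 19.85, 0.00355, 0.0026 ms; sum = 19.8575 ms.
End-to-end = 22.22 ms.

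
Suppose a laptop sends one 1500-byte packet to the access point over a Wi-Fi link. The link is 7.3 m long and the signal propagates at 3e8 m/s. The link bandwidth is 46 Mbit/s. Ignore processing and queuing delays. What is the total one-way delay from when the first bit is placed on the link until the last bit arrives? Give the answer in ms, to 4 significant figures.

L = 1500 × 8 = 12000 bits.
Transmission delay = L/R = 12000 / 46000000 = 0.26087 ms.
Propagation delay = d/s = 7.3 m / 300000000 m/s = 2.43333e-05 ms.
Total = 0.2609 ms.

0.2609 ms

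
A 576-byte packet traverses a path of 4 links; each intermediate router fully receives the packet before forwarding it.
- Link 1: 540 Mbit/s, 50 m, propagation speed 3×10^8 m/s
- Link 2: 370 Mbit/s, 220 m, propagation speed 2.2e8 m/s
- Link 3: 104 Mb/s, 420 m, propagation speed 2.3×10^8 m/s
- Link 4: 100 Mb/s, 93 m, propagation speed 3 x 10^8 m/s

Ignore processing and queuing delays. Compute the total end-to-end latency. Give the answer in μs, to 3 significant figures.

L = 576 × 8 = 4608 bits.
Transmission delays (L/R per hop): 8.53333, 12.4541, 44.3077, 46.08 μs; sum = 111.375 μs.
Propagation delays (d/s per hop): 0.166667, 1, 1.82609, 0.31 μs; sum = 3.30275 μs.
End-to-end = 115 μs.

115 μs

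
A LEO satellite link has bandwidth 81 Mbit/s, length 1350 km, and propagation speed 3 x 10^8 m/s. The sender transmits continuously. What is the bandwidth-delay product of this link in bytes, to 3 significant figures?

45600 bytes

Propagation delay = 1350000 / 300000000 = 0.0045 s.
BDP = R × t_prop = 81000000 × 0.0045 = 364500 bits.
In bytes: 364500/8 = 45600 bytes.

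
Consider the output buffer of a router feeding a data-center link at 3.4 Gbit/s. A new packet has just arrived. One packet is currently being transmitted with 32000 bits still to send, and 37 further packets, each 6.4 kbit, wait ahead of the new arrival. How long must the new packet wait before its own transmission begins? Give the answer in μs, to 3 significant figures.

79.1 μs

Each queued packet: L/R = 6400/3400000000 = 1.88235 μs.
37 queued → 69.6471 μs.
Plus remaining 32000 bits of current packet: 9.41176 μs.
Queuing delay = 79.1 μs.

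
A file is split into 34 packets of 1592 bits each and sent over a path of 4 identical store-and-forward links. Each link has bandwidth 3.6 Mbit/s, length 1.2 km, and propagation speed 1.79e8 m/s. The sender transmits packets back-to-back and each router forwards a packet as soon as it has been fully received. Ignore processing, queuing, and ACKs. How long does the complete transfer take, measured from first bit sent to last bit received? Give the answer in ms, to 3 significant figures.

16.4 ms

Per-hop transmission t_tx = L/R = 1592/3600000 = 0.442222 ms.
Per-hop propagation t_prop = 1200/179000000 = 0.00670391 ms.
Pipeline fill: first packet needs 4·t_tx to clear all hops; remaining 33 packets each add one t_tx.
Total = (4+34-1)·t_tx + 4·t_prop = 37·0.442222 + 4·0.00670391 = 16.4 ms.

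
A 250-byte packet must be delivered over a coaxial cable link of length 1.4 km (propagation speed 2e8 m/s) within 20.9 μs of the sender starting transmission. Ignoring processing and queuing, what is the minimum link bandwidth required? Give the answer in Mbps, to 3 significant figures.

L = 2000 bits.
Propagation delay = 1400 / 200000000 = 7 μs.
Transmission budget = 20.9 − 7 = 13.9 μs.
R ≥ L / t_tx = 2000 bits / 1.39e-05 s = 144 Mbps.

144 Mbps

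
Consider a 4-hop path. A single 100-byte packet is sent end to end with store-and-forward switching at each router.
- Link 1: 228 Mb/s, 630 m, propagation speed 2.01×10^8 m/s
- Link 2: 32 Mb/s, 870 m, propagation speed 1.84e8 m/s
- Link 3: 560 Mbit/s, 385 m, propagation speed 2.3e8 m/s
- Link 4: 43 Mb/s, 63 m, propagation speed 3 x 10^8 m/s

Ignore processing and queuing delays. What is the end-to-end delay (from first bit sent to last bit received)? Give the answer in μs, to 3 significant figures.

58.3 μs

L = 100 × 8 = 800 bits.
Transmission delays (L/R per hop): 3.50877, 25, 1.42857, 18.6047 μs; sum = 48.542 μs.
Propagation delays (d/s per hop): 3.13433, 4.72826, 1.67391, 0.21 μs; sum = 9.7465 μs.
End-to-end = 58.3 μs.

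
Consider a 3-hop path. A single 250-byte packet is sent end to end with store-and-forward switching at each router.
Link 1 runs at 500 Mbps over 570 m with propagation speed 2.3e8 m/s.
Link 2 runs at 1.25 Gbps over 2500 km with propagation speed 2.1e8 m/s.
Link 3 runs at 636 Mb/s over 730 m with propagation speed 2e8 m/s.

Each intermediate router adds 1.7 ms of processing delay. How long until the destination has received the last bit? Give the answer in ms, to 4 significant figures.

L = 250 × 8 = 2000 bits.
Transmission delays (L/R per hop): 0.004, 0.0016, 0.00314465 ms; sum = 0.00874465 ms.
Propagation delays (d/s per hop): 0.00247826, 11.9048, 0.00365 ms; sum = 11.9109 ms.
Processing at 2 router(s): 2 × 1.7 ms = 3.4 ms.
End-to-end = 15.32 ms.

15.32 ms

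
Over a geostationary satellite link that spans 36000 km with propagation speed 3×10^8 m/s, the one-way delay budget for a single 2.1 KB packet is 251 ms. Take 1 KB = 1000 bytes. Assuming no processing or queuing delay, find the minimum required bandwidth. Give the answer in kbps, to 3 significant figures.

128 kbps

L = 16800 bits.
Propagation delay = 36000000 / 300000000 = 120 ms.
Transmission budget = 251 − 120 = 131 ms.
R ≥ L / t_tx = 16800 bits / 0.131 s = 128 kbps.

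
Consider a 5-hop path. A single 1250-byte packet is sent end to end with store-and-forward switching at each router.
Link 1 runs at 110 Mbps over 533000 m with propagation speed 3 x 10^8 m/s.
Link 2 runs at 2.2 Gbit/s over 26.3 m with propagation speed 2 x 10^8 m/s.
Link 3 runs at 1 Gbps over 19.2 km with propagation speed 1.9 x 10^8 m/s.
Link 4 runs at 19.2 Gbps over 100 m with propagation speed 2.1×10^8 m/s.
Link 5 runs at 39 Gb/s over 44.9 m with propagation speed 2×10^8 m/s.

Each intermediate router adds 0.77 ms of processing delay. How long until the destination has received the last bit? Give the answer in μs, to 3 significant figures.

5060 μs

L = 1250 × 8 = 10000 bits.
Transmission delays (L/R per hop): 90.9091, 4.54545, 10, 0.520833, 0.25641 μs; sum = 106.232 μs.
Propagation delays (d/s per hop): 1776.67, 0.1315, 101.053, 0.47619, 0.2245 μs; sum = 1878.55 μs.
Processing at 4 router(s): 4 × 0.77 ms = 3080 μs.
End-to-end = 5060 μs.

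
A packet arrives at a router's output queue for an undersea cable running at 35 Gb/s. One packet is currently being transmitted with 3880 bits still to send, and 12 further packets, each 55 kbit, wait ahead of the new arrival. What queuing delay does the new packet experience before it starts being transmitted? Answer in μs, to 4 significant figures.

Each queued packet: L/R = 55000/35000000000 = 1.57143 μs.
12 queued → 18.8571 μs.
Plus remaining 3880 bits of current packet: 0.110857 μs.
Queuing delay = 18.97 μs.

18.97 μs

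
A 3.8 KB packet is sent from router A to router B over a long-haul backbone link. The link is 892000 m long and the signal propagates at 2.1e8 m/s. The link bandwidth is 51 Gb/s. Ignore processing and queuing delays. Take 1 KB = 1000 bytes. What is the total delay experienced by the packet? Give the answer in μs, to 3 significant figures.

4250 μs

L = 30400 bits.
Transmission delay = L/R = 30400 / 51000000000 = 0.596078 μs.
Propagation delay = d/s = 892000 m / 210000000 m/s = 4247.62 μs.
Total = 4250 μs.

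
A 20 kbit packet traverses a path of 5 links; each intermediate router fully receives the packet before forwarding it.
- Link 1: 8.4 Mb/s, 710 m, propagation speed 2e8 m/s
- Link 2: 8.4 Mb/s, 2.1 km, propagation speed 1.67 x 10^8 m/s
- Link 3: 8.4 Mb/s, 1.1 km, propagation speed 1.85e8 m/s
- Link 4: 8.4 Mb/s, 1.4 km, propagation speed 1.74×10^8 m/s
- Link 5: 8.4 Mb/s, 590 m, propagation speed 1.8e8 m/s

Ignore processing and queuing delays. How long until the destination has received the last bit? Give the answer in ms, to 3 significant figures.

11.9 ms

L = 20000 bits.
Transmission delay per hop = L/R = 20000/8400000 = 2.38095 ms; 5 hops → 11.9048 ms.
Propagation delays (d/s per hop): 0.00355, 0.0125749, 0.00594595, 0.00804598, 0.00327778 ms; sum = 0.0333946 ms.
End-to-end = 11.9 ms.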